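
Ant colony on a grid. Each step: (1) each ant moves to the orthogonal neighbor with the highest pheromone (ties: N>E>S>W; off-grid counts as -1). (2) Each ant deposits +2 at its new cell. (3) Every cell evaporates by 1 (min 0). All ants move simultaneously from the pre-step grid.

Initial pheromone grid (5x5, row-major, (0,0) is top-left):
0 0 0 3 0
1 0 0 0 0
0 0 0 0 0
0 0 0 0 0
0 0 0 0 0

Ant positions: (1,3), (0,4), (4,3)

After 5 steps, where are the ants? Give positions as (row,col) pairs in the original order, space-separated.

Step 1: ant0:(1,3)->N->(0,3) | ant1:(0,4)->W->(0,3) | ant2:(4,3)->N->(3,3)
  grid max=6 at (0,3)
Step 2: ant0:(0,3)->E->(0,4) | ant1:(0,3)->E->(0,4) | ant2:(3,3)->N->(2,3)
  grid max=5 at (0,3)
Step 3: ant0:(0,4)->W->(0,3) | ant1:(0,4)->W->(0,3) | ant2:(2,3)->N->(1,3)
  grid max=8 at (0,3)
Step 4: ant0:(0,3)->E->(0,4) | ant1:(0,3)->E->(0,4) | ant2:(1,3)->N->(0,3)
  grid max=9 at (0,3)
Step 5: ant0:(0,4)->W->(0,3) | ant1:(0,4)->W->(0,3) | ant2:(0,3)->E->(0,4)
  grid max=12 at (0,3)

(0,3) (0,3) (0,4)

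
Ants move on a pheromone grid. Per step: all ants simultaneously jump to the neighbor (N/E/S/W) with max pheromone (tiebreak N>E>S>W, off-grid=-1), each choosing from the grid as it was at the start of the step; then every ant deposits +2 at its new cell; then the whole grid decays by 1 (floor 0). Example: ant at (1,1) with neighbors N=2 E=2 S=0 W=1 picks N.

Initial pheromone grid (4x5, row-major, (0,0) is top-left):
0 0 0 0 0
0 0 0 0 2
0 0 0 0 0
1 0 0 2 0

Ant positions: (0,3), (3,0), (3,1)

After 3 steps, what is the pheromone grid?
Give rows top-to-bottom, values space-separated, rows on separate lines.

After step 1: ants at (0,4),(2,0),(3,0)
  0 0 0 0 1
  0 0 0 0 1
  1 0 0 0 0
  2 0 0 1 0
After step 2: ants at (1,4),(3,0),(2,0)
  0 0 0 0 0
  0 0 0 0 2
  2 0 0 0 0
  3 0 0 0 0
After step 3: ants at (0,4),(2,0),(3,0)
  0 0 0 0 1
  0 0 0 0 1
  3 0 0 0 0
  4 0 0 0 0

0 0 0 0 1
0 0 0 0 1
3 0 0 0 0
4 0 0 0 0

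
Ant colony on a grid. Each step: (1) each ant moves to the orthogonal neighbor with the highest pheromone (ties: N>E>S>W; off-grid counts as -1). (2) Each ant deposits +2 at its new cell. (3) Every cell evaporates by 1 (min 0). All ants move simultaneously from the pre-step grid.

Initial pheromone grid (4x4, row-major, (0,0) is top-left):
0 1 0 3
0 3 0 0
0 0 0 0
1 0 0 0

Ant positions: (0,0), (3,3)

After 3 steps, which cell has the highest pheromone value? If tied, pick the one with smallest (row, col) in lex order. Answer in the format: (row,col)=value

Answer: (0,1)=2

Derivation:
Step 1: ant0:(0,0)->E->(0,1) | ant1:(3,3)->N->(2,3)
  grid max=2 at (0,1)
Step 2: ant0:(0,1)->S->(1,1) | ant1:(2,3)->N->(1,3)
  grid max=3 at (1,1)
Step 3: ant0:(1,1)->N->(0,1) | ant1:(1,3)->N->(0,3)
  grid max=2 at (0,1)
Final grid:
  0 2 0 2
  0 2 0 0
  0 0 0 0
  0 0 0 0
Max pheromone 2 at (0,1)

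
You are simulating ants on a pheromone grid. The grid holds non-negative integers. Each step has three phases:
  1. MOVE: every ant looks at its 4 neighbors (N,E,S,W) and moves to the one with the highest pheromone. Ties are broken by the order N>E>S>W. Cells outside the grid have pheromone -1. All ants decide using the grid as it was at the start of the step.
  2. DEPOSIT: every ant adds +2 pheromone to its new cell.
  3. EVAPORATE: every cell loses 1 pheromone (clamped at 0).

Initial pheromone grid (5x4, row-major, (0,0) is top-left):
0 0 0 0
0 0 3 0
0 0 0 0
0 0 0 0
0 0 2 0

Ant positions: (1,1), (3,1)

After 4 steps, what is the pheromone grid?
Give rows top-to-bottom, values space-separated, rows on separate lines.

After step 1: ants at (1,2),(2,1)
  0 0 0 0
  0 0 4 0
  0 1 0 0
  0 0 0 0
  0 0 1 0
After step 2: ants at (0,2),(1,1)
  0 0 1 0
  0 1 3 0
  0 0 0 0
  0 0 0 0
  0 0 0 0
After step 3: ants at (1,2),(1,2)
  0 0 0 0
  0 0 6 0
  0 0 0 0
  0 0 0 0
  0 0 0 0
After step 4: ants at (0,2),(0,2)
  0 0 3 0
  0 0 5 0
  0 0 0 0
  0 0 0 0
  0 0 0 0

0 0 3 0
0 0 5 0
0 0 0 0
0 0 0 0
0 0 0 0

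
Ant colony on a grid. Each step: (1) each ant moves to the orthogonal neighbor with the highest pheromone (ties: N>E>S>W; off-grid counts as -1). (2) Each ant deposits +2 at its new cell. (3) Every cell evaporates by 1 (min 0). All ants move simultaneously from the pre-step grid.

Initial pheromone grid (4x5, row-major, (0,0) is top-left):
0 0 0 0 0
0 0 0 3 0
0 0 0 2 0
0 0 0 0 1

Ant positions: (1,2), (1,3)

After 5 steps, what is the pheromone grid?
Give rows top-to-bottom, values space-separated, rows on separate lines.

After step 1: ants at (1,3),(2,3)
  0 0 0 0 0
  0 0 0 4 0
  0 0 0 3 0
  0 0 0 0 0
After step 2: ants at (2,3),(1,3)
  0 0 0 0 0
  0 0 0 5 0
  0 0 0 4 0
  0 0 0 0 0
After step 3: ants at (1,3),(2,3)
  0 0 0 0 0
  0 0 0 6 0
  0 0 0 5 0
  0 0 0 0 0
After step 4: ants at (2,3),(1,3)
  0 0 0 0 0
  0 0 0 7 0
  0 0 0 6 0
  0 0 0 0 0
After step 5: ants at (1,3),(2,3)
  0 0 0 0 0
  0 0 0 8 0
  0 0 0 7 0
  0 0 0 0 0

0 0 0 0 0
0 0 0 8 0
0 0 0 7 0
0 0 0 0 0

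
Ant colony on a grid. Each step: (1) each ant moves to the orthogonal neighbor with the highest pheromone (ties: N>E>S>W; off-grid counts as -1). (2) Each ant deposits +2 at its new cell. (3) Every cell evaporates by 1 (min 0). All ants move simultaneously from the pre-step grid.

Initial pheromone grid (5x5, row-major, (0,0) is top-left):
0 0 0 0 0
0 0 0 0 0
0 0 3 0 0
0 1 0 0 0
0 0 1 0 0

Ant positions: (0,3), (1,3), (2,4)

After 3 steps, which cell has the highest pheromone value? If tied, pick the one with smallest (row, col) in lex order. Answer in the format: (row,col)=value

Answer: (0,4)=5

Derivation:
Step 1: ant0:(0,3)->E->(0,4) | ant1:(1,3)->N->(0,3) | ant2:(2,4)->N->(1,4)
  grid max=2 at (2,2)
Step 2: ant0:(0,4)->S->(1,4) | ant1:(0,3)->E->(0,4) | ant2:(1,4)->N->(0,4)
  grid max=4 at (0,4)
Step 3: ant0:(1,4)->N->(0,4) | ant1:(0,4)->S->(1,4) | ant2:(0,4)->S->(1,4)
  grid max=5 at (0,4)
Final grid:
  0 0 0 0 5
  0 0 0 0 5
  0 0 0 0 0
  0 0 0 0 0
  0 0 0 0 0
Max pheromone 5 at (0,4)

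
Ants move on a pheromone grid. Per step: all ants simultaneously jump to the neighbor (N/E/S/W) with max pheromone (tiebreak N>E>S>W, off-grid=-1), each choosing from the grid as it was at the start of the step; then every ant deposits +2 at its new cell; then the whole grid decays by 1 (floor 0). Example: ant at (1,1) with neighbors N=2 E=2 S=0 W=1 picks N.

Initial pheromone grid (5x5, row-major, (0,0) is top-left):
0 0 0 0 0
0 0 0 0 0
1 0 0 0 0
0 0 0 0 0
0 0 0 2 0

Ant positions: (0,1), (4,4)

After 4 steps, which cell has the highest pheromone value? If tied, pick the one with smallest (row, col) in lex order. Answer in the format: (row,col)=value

Step 1: ant0:(0,1)->E->(0,2) | ant1:(4,4)->W->(4,3)
  grid max=3 at (4,3)
Step 2: ant0:(0,2)->E->(0,3) | ant1:(4,3)->N->(3,3)
  grid max=2 at (4,3)
Step 3: ant0:(0,3)->E->(0,4) | ant1:(3,3)->S->(4,3)
  grid max=3 at (4,3)
Step 4: ant0:(0,4)->S->(1,4) | ant1:(4,3)->N->(3,3)
  grid max=2 at (4,3)
Final grid:
  0 0 0 0 0
  0 0 0 0 1
  0 0 0 0 0
  0 0 0 1 0
  0 0 0 2 0
Max pheromone 2 at (4,3)

Answer: (4,3)=2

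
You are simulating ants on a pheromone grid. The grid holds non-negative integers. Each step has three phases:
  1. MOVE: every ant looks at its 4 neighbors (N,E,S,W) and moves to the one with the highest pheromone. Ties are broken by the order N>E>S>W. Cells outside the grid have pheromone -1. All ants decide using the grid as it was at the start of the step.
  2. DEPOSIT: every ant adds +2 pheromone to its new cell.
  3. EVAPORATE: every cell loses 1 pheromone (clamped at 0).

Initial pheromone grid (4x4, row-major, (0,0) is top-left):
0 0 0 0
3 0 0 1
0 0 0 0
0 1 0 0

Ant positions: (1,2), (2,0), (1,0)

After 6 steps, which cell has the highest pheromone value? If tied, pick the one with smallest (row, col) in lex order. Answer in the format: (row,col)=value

Step 1: ant0:(1,2)->E->(1,3) | ant1:(2,0)->N->(1,0) | ant2:(1,0)->N->(0,0)
  grid max=4 at (1,0)
Step 2: ant0:(1,3)->N->(0,3) | ant1:(1,0)->N->(0,0) | ant2:(0,0)->S->(1,0)
  grid max=5 at (1,0)
Step 3: ant0:(0,3)->S->(1,3) | ant1:(0,0)->S->(1,0) | ant2:(1,0)->N->(0,0)
  grid max=6 at (1,0)
Step 4: ant0:(1,3)->N->(0,3) | ant1:(1,0)->N->(0,0) | ant2:(0,0)->S->(1,0)
  grid max=7 at (1,0)
Step 5: ant0:(0,3)->S->(1,3) | ant1:(0,0)->S->(1,0) | ant2:(1,0)->N->(0,0)
  grid max=8 at (1,0)
Step 6: ant0:(1,3)->N->(0,3) | ant1:(1,0)->N->(0,0) | ant2:(0,0)->S->(1,0)
  grid max=9 at (1,0)
Final grid:
  6 0 0 1
  9 0 0 1
  0 0 0 0
  0 0 0 0
Max pheromone 9 at (1,0)

Answer: (1,0)=9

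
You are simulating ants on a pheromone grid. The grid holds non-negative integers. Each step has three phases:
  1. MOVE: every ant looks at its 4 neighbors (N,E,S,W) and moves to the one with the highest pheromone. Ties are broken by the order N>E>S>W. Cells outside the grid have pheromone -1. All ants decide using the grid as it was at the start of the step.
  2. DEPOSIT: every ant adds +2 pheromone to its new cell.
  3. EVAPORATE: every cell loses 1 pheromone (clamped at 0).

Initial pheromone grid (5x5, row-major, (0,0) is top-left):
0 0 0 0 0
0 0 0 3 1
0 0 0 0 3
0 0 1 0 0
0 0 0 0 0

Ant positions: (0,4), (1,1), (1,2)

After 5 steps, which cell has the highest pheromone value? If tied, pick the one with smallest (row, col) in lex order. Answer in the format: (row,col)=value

Answer: (1,3)=10

Derivation:
Step 1: ant0:(0,4)->S->(1,4) | ant1:(1,1)->N->(0,1) | ant2:(1,2)->E->(1,3)
  grid max=4 at (1,3)
Step 2: ant0:(1,4)->W->(1,3) | ant1:(0,1)->E->(0,2) | ant2:(1,3)->E->(1,4)
  grid max=5 at (1,3)
Step 3: ant0:(1,3)->E->(1,4) | ant1:(0,2)->E->(0,3) | ant2:(1,4)->W->(1,3)
  grid max=6 at (1,3)
Step 4: ant0:(1,4)->W->(1,3) | ant1:(0,3)->S->(1,3) | ant2:(1,3)->E->(1,4)
  grid max=9 at (1,3)
Step 5: ant0:(1,3)->E->(1,4) | ant1:(1,3)->E->(1,4) | ant2:(1,4)->W->(1,3)
  grid max=10 at (1,3)
Final grid:
  0 0 0 0 0
  0 0 0 10 8
  0 0 0 0 0
  0 0 0 0 0
  0 0 0 0 0
Max pheromone 10 at (1,3)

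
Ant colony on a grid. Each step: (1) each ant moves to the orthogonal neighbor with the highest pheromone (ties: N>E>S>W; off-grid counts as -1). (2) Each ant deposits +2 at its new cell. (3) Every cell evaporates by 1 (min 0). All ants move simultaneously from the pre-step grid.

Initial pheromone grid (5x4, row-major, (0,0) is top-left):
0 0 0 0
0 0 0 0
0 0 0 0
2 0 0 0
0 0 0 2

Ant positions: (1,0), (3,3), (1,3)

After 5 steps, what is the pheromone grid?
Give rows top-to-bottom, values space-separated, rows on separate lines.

After step 1: ants at (0,0),(4,3),(0,3)
  1 0 0 1
  0 0 0 0
  0 0 0 0
  1 0 0 0
  0 0 0 3
After step 2: ants at (0,1),(3,3),(1,3)
  0 1 0 0
  0 0 0 1
  0 0 0 0
  0 0 0 1
  0 0 0 2
After step 3: ants at (0,2),(4,3),(0,3)
  0 0 1 1
  0 0 0 0
  0 0 0 0
  0 0 0 0
  0 0 0 3
After step 4: ants at (0,3),(3,3),(0,2)
  0 0 2 2
  0 0 0 0
  0 0 0 0
  0 0 0 1
  0 0 0 2
After step 5: ants at (0,2),(4,3),(0,3)
  0 0 3 3
  0 0 0 0
  0 0 0 0
  0 0 0 0
  0 0 0 3

0 0 3 3
0 0 0 0
0 0 0 0
0 0 0 0
0 0 0 3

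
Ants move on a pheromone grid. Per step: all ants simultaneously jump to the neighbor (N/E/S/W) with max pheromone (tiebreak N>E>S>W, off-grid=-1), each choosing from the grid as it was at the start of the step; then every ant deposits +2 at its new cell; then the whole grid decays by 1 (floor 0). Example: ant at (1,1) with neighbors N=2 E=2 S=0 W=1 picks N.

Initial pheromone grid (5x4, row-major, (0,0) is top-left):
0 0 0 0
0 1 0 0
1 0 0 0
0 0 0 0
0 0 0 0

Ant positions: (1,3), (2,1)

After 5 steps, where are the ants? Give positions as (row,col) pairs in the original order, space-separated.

Step 1: ant0:(1,3)->N->(0,3) | ant1:(2,1)->N->(1,1)
  grid max=2 at (1,1)
Step 2: ant0:(0,3)->S->(1,3) | ant1:(1,1)->N->(0,1)
  grid max=1 at (0,1)
Step 3: ant0:(1,3)->N->(0,3) | ant1:(0,1)->S->(1,1)
  grid max=2 at (1,1)
Step 4: ant0:(0,3)->S->(1,3) | ant1:(1,1)->N->(0,1)
  grid max=1 at (0,1)
Step 5: ant0:(1,3)->N->(0,3) | ant1:(0,1)->S->(1,1)
  grid max=2 at (1,1)

(0,3) (1,1)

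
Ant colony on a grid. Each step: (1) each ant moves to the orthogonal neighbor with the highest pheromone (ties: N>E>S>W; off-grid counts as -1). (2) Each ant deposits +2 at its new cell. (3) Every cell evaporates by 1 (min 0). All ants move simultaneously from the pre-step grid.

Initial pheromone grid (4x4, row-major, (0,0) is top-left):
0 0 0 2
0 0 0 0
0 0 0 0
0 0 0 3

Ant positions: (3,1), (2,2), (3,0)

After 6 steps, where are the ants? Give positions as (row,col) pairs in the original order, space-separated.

Step 1: ant0:(3,1)->N->(2,1) | ant1:(2,2)->N->(1,2) | ant2:(3,0)->N->(2,0)
  grid max=2 at (3,3)
Step 2: ant0:(2,1)->W->(2,0) | ant1:(1,2)->N->(0,2) | ant2:(2,0)->E->(2,1)
  grid max=2 at (2,0)
Step 3: ant0:(2,0)->E->(2,1) | ant1:(0,2)->E->(0,3) | ant2:(2,1)->W->(2,0)
  grid max=3 at (2,0)
Step 4: ant0:(2,1)->W->(2,0) | ant1:(0,3)->S->(1,3) | ant2:(2,0)->E->(2,1)
  grid max=4 at (2,0)
Step 5: ant0:(2,0)->E->(2,1) | ant1:(1,3)->N->(0,3) | ant2:(2,1)->W->(2,0)
  grid max=5 at (2,0)
Step 6: ant0:(2,1)->W->(2,0) | ant1:(0,3)->S->(1,3) | ant2:(2,0)->E->(2,1)
  grid max=6 at (2,0)

(2,0) (1,3) (2,1)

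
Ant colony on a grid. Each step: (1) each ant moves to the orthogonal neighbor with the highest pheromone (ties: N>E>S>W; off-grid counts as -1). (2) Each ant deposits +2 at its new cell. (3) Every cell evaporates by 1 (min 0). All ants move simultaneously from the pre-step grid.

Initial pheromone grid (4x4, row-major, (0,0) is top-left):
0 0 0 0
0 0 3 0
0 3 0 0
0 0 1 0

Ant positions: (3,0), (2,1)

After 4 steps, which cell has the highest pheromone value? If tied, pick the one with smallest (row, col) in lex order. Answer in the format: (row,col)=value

Step 1: ant0:(3,0)->N->(2,0) | ant1:(2,1)->N->(1,1)
  grid max=2 at (1,2)
Step 2: ant0:(2,0)->E->(2,1) | ant1:(1,1)->E->(1,2)
  grid max=3 at (1,2)
Step 3: ant0:(2,1)->N->(1,1) | ant1:(1,2)->N->(0,2)
  grid max=2 at (1,2)
Step 4: ant0:(1,1)->E->(1,2) | ant1:(0,2)->S->(1,2)
  grid max=5 at (1,2)
Final grid:
  0 0 0 0
  0 0 5 0
  0 1 0 0
  0 0 0 0
Max pheromone 5 at (1,2)

Answer: (1,2)=5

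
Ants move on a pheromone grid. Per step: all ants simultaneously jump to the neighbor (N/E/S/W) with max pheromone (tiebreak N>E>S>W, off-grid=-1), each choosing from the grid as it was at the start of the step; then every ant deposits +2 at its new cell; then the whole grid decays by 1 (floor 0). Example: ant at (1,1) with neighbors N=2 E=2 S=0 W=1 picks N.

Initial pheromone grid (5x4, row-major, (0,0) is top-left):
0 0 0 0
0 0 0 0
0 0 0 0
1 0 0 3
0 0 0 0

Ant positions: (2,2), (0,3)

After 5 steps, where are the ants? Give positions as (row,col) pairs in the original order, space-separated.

Step 1: ant0:(2,2)->N->(1,2) | ant1:(0,3)->S->(1,3)
  grid max=2 at (3,3)
Step 2: ant0:(1,2)->E->(1,3) | ant1:(1,3)->W->(1,2)
  grid max=2 at (1,2)
Step 3: ant0:(1,3)->W->(1,2) | ant1:(1,2)->E->(1,3)
  grid max=3 at (1,2)
Step 4: ant0:(1,2)->E->(1,3) | ant1:(1,3)->W->(1,2)
  grid max=4 at (1,2)
Step 5: ant0:(1,3)->W->(1,2) | ant1:(1,2)->E->(1,3)
  grid max=5 at (1,2)

(1,2) (1,3)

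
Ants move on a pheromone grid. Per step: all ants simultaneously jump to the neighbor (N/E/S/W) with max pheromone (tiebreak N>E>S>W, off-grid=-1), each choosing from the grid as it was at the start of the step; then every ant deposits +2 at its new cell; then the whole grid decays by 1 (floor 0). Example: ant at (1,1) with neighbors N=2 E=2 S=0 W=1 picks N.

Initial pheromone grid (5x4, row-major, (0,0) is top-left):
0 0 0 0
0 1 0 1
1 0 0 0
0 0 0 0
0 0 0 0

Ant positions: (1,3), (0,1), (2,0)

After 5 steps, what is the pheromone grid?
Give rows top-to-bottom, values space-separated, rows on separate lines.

After step 1: ants at (0,3),(1,1),(1,0)
  0 0 0 1
  1 2 0 0
  0 0 0 0
  0 0 0 0
  0 0 0 0
After step 2: ants at (1,3),(1,0),(1,1)
  0 0 0 0
  2 3 0 1
  0 0 0 0
  0 0 0 0
  0 0 0 0
After step 3: ants at (0,3),(1,1),(1,0)
  0 0 0 1
  3 4 0 0
  0 0 0 0
  0 0 0 0
  0 0 0 0
After step 4: ants at (1,3),(1,0),(1,1)
  0 0 0 0
  4 5 0 1
  0 0 0 0
  0 0 0 0
  0 0 0 0
After step 5: ants at (0,3),(1,1),(1,0)
  0 0 0 1
  5 6 0 0
  0 0 0 0
  0 0 0 0
  0 0 0 0

0 0 0 1
5 6 0 0
0 0 0 0
0 0 0 0
0 0 0 0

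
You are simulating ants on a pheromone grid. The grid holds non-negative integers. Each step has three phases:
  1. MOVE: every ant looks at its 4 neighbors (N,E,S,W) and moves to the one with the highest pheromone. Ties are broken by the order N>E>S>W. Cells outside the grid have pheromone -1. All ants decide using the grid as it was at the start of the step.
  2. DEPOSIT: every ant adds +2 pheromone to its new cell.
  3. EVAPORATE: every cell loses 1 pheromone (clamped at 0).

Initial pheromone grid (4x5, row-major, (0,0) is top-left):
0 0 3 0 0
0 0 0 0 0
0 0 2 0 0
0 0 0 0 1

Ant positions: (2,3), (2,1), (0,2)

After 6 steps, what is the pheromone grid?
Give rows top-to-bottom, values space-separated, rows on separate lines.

After step 1: ants at (2,2),(2,2),(0,3)
  0 0 2 1 0
  0 0 0 0 0
  0 0 5 0 0
  0 0 0 0 0
After step 2: ants at (1,2),(1,2),(0,2)
  0 0 3 0 0
  0 0 3 0 0
  0 0 4 0 0
  0 0 0 0 0
After step 3: ants at (2,2),(2,2),(1,2)
  0 0 2 0 0
  0 0 4 0 0
  0 0 7 0 0
  0 0 0 0 0
After step 4: ants at (1,2),(1,2),(2,2)
  0 0 1 0 0
  0 0 7 0 0
  0 0 8 0 0
  0 0 0 0 0
After step 5: ants at (2,2),(2,2),(1,2)
  0 0 0 0 0
  0 0 8 0 0
  0 0 11 0 0
  0 0 0 0 0
After step 6: ants at (1,2),(1,2),(2,2)
  0 0 0 0 0
  0 0 11 0 0
  0 0 12 0 0
  0 0 0 0 0

0 0 0 0 0
0 0 11 0 0
0 0 12 0 0
0 0 0 0 0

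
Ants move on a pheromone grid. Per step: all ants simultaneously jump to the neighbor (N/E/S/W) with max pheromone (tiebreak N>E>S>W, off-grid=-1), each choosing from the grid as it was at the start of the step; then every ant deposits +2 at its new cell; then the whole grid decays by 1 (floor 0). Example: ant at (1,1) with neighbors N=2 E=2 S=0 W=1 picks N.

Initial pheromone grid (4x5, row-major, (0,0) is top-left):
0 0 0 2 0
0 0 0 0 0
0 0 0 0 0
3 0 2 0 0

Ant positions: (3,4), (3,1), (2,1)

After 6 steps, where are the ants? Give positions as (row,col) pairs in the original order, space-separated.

Step 1: ant0:(3,4)->N->(2,4) | ant1:(3,1)->W->(3,0) | ant2:(2,1)->N->(1,1)
  grid max=4 at (3,0)
Step 2: ant0:(2,4)->N->(1,4) | ant1:(3,0)->N->(2,0) | ant2:(1,1)->N->(0,1)
  grid max=3 at (3,0)
Step 3: ant0:(1,4)->N->(0,4) | ant1:(2,0)->S->(3,0) | ant2:(0,1)->E->(0,2)
  grid max=4 at (3,0)
Step 4: ant0:(0,4)->S->(1,4) | ant1:(3,0)->N->(2,0) | ant2:(0,2)->E->(0,3)
  grid max=3 at (3,0)
Step 5: ant0:(1,4)->N->(0,4) | ant1:(2,0)->S->(3,0) | ant2:(0,3)->E->(0,4)
  grid max=4 at (3,0)
Step 6: ant0:(0,4)->S->(1,4) | ant1:(3,0)->N->(2,0) | ant2:(0,4)->S->(1,4)
  grid max=3 at (1,4)

(1,4) (2,0) (1,4)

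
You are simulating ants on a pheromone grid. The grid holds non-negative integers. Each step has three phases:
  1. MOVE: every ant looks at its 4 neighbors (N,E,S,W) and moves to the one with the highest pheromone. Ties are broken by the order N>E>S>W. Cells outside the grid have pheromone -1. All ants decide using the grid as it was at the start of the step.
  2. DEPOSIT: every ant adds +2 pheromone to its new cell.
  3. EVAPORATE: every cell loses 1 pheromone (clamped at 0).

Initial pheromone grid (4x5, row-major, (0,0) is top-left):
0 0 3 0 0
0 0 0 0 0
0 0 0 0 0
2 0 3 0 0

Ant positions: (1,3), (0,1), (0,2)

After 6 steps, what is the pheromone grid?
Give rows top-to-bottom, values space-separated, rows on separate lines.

After step 1: ants at (0,3),(0,2),(0,3)
  0 0 4 3 0
  0 0 0 0 0
  0 0 0 0 0
  1 0 2 0 0
After step 2: ants at (0,2),(0,3),(0,2)
  0 0 7 4 0
  0 0 0 0 0
  0 0 0 0 0
  0 0 1 0 0
After step 3: ants at (0,3),(0,2),(0,3)
  0 0 8 7 0
  0 0 0 0 0
  0 0 0 0 0
  0 0 0 0 0
After step 4: ants at (0,2),(0,3),(0,2)
  0 0 11 8 0
  0 0 0 0 0
  0 0 0 0 0
  0 0 0 0 0
After step 5: ants at (0,3),(0,2),(0,3)
  0 0 12 11 0
  0 0 0 0 0
  0 0 0 0 0
  0 0 0 0 0
After step 6: ants at (0,2),(0,3),(0,2)
  0 0 15 12 0
  0 0 0 0 0
  0 0 0 0 0
  0 0 0 0 0

0 0 15 12 0
0 0 0 0 0
0 0 0 0 0
0 0 0 0 0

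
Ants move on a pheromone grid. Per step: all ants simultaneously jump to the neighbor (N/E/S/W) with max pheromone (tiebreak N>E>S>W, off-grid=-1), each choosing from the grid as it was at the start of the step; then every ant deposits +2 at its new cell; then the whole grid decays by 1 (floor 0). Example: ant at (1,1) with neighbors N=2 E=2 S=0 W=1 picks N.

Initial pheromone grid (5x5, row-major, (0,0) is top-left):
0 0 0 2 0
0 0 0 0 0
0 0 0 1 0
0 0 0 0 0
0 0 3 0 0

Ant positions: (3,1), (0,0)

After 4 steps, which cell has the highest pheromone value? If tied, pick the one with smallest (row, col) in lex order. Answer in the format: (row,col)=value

Answer: (0,2)=1

Derivation:
Step 1: ant0:(3,1)->N->(2,1) | ant1:(0,0)->E->(0,1)
  grid max=2 at (4,2)
Step 2: ant0:(2,1)->N->(1,1) | ant1:(0,1)->E->(0,2)
  grid max=1 at (0,2)
Step 3: ant0:(1,1)->N->(0,1) | ant1:(0,2)->E->(0,3)
  grid max=1 at (0,1)
Step 4: ant0:(0,1)->E->(0,2) | ant1:(0,3)->E->(0,4)
  grid max=1 at (0,2)
Final grid:
  0 0 1 0 1
  0 0 0 0 0
  0 0 0 0 0
  0 0 0 0 0
  0 0 0 0 0
Max pheromone 1 at (0,2)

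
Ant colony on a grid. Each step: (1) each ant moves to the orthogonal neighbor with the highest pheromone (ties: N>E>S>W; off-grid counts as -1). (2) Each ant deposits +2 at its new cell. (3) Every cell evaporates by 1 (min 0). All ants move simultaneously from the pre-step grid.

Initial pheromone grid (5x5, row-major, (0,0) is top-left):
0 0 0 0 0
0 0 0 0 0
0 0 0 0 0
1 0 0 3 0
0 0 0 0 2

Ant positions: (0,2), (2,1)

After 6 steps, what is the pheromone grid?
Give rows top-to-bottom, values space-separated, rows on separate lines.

After step 1: ants at (0,3),(1,1)
  0 0 0 1 0
  0 1 0 0 0
  0 0 0 0 0
  0 0 0 2 0
  0 0 0 0 1
After step 2: ants at (0,4),(0,1)
  0 1 0 0 1
  0 0 0 0 0
  0 0 0 0 0
  0 0 0 1 0
  0 0 0 0 0
After step 3: ants at (1,4),(0,2)
  0 0 1 0 0
  0 0 0 0 1
  0 0 0 0 0
  0 0 0 0 0
  0 0 0 0 0
After step 4: ants at (0,4),(0,3)
  0 0 0 1 1
  0 0 0 0 0
  0 0 0 0 0
  0 0 0 0 0
  0 0 0 0 0
After step 5: ants at (0,3),(0,4)
  0 0 0 2 2
  0 0 0 0 0
  0 0 0 0 0
  0 0 0 0 0
  0 0 0 0 0
After step 6: ants at (0,4),(0,3)
  0 0 0 3 3
  0 0 0 0 0
  0 0 0 0 0
  0 0 0 0 0
  0 0 0 0 0

0 0 0 3 3
0 0 0 0 0
0 0 0 0 0
0 0 0 0 0
0 0 0 0 0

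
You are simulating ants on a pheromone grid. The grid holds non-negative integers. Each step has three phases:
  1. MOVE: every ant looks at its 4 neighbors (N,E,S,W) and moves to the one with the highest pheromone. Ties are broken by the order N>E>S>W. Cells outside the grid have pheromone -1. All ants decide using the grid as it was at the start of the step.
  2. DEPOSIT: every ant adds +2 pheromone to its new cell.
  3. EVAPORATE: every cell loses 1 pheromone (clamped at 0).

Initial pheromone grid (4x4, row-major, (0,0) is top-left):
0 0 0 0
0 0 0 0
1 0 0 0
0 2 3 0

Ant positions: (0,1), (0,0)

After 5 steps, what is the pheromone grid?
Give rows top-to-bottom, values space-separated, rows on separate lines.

After step 1: ants at (0,2),(0,1)
  0 1 1 0
  0 0 0 0
  0 0 0 0
  0 1 2 0
After step 2: ants at (0,1),(0,2)
  0 2 2 0
  0 0 0 0
  0 0 0 0
  0 0 1 0
After step 3: ants at (0,2),(0,1)
  0 3 3 0
  0 0 0 0
  0 0 0 0
  0 0 0 0
After step 4: ants at (0,1),(0,2)
  0 4 4 0
  0 0 0 0
  0 0 0 0
  0 0 0 0
After step 5: ants at (0,2),(0,1)
  0 5 5 0
  0 0 0 0
  0 0 0 0
  0 0 0 0

0 5 5 0
0 0 0 0
0 0 0 0
0 0 0 0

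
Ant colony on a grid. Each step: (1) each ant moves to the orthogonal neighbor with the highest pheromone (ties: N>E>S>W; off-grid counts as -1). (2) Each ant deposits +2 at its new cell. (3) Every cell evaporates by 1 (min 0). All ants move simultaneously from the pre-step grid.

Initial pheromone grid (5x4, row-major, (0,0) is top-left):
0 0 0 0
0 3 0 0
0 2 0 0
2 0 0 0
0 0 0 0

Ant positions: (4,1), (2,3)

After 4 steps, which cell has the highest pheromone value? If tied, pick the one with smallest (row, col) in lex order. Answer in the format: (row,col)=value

Answer: (2,1)=2

Derivation:
Step 1: ant0:(4,1)->N->(3,1) | ant1:(2,3)->N->(1,3)
  grid max=2 at (1,1)
Step 2: ant0:(3,1)->N->(2,1) | ant1:(1,3)->N->(0,3)
  grid max=2 at (2,1)
Step 3: ant0:(2,1)->N->(1,1) | ant1:(0,3)->S->(1,3)
  grid max=2 at (1,1)
Step 4: ant0:(1,1)->S->(2,1) | ant1:(1,3)->N->(0,3)
  grid max=2 at (2,1)
Final grid:
  0 0 0 1
  0 1 0 0
  0 2 0 0
  0 0 0 0
  0 0 0 0
Max pheromone 2 at (2,1)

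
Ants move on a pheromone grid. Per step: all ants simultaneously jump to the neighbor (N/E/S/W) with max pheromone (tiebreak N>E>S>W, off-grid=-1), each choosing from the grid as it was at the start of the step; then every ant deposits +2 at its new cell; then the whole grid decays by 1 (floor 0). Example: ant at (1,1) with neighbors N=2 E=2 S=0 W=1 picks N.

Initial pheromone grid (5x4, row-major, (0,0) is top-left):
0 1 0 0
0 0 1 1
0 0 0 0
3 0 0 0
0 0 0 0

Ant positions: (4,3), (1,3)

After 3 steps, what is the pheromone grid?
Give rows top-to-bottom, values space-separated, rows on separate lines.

After step 1: ants at (3,3),(1,2)
  0 0 0 0
  0 0 2 0
  0 0 0 0
  2 0 0 1
  0 0 0 0
After step 2: ants at (2,3),(0,2)
  0 0 1 0
  0 0 1 0
  0 0 0 1
  1 0 0 0
  0 0 0 0
After step 3: ants at (1,3),(1,2)
  0 0 0 0
  0 0 2 1
  0 0 0 0
  0 0 0 0
  0 0 0 0

0 0 0 0
0 0 2 1
0 0 0 0
0 0 0 0
0 0 0 0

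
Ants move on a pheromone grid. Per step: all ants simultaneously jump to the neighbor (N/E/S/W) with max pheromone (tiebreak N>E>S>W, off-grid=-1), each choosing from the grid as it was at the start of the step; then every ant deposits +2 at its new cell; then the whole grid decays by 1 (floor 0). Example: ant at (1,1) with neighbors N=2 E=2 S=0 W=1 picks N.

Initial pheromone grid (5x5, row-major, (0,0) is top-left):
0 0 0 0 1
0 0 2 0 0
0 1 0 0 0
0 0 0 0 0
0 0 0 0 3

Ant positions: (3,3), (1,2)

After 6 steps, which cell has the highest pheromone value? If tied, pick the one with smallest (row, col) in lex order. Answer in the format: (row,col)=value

Answer: (1,2)=6

Derivation:
Step 1: ant0:(3,3)->N->(2,3) | ant1:(1,2)->N->(0,2)
  grid max=2 at (4,4)
Step 2: ant0:(2,3)->N->(1,3) | ant1:(0,2)->S->(1,2)
  grid max=2 at (1,2)
Step 3: ant0:(1,3)->W->(1,2) | ant1:(1,2)->E->(1,3)
  grid max=3 at (1,2)
Step 4: ant0:(1,2)->E->(1,3) | ant1:(1,3)->W->(1,2)
  grid max=4 at (1,2)
Step 5: ant0:(1,3)->W->(1,2) | ant1:(1,2)->E->(1,3)
  grid max=5 at (1,2)
Step 6: ant0:(1,2)->E->(1,3) | ant1:(1,3)->W->(1,2)
  grid max=6 at (1,2)
Final grid:
  0 0 0 0 0
  0 0 6 5 0
  0 0 0 0 0
  0 0 0 0 0
  0 0 0 0 0
Max pheromone 6 at (1,2)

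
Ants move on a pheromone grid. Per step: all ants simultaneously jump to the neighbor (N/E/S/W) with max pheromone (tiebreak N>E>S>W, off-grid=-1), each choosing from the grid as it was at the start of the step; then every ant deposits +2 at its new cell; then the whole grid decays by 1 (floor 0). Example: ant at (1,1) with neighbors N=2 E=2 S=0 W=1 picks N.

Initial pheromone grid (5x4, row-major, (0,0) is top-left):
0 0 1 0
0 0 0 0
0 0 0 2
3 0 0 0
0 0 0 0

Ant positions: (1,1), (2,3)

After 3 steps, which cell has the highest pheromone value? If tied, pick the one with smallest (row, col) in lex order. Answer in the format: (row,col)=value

Answer: (0,3)=1

Derivation:
Step 1: ant0:(1,1)->N->(0,1) | ant1:(2,3)->N->(1,3)
  grid max=2 at (3,0)
Step 2: ant0:(0,1)->E->(0,2) | ant1:(1,3)->S->(2,3)
  grid max=2 at (2,3)
Step 3: ant0:(0,2)->E->(0,3) | ant1:(2,3)->N->(1,3)
  grid max=1 at (0,3)
Final grid:
  0 0 0 1
  0 0 0 1
  0 0 0 1
  0 0 0 0
  0 0 0 0
Max pheromone 1 at (0,3)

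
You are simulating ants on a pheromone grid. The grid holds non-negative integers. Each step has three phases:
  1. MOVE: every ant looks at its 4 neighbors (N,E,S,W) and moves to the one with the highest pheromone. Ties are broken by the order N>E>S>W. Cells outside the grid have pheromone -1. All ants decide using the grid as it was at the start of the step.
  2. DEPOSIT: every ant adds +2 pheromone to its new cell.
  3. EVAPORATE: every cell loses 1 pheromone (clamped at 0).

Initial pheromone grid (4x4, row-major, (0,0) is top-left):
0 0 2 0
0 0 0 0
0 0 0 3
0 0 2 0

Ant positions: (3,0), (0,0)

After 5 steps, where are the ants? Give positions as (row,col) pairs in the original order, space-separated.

Step 1: ant0:(3,0)->N->(2,0) | ant1:(0,0)->E->(0,1)
  grid max=2 at (2,3)
Step 2: ant0:(2,0)->N->(1,0) | ant1:(0,1)->E->(0,2)
  grid max=2 at (0,2)
Step 3: ant0:(1,0)->N->(0,0) | ant1:(0,2)->E->(0,3)
  grid max=1 at (0,0)
Step 4: ant0:(0,0)->E->(0,1) | ant1:(0,3)->W->(0,2)
  grid max=2 at (0,2)
Step 5: ant0:(0,1)->E->(0,2) | ant1:(0,2)->W->(0,1)
  grid max=3 at (0,2)

(0,2) (0,1)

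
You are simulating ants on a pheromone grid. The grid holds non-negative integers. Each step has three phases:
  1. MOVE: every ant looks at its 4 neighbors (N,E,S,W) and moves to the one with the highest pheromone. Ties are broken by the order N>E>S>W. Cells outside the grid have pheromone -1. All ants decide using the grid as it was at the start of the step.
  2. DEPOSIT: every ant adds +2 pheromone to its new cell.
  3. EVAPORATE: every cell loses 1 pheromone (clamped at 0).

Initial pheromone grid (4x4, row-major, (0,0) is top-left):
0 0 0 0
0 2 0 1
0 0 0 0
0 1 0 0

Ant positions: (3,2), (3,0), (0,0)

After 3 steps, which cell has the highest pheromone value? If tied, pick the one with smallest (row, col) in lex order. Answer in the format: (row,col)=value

Answer: (3,1)=6

Derivation:
Step 1: ant0:(3,2)->W->(3,1) | ant1:(3,0)->E->(3,1) | ant2:(0,0)->E->(0,1)
  grid max=4 at (3,1)
Step 2: ant0:(3,1)->N->(2,1) | ant1:(3,1)->N->(2,1) | ant2:(0,1)->S->(1,1)
  grid max=3 at (2,1)
Step 3: ant0:(2,1)->S->(3,1) | ant1:(2,1)->S->(3,1) | ant2:(1,1)->S->(2,1)
  grid max=6 at (3,1)
Final grid:
  0 0 0 0
  0 1 0 0
  0 4 0 0
  0 6 0 0
Max pheromone 6 at (3,1)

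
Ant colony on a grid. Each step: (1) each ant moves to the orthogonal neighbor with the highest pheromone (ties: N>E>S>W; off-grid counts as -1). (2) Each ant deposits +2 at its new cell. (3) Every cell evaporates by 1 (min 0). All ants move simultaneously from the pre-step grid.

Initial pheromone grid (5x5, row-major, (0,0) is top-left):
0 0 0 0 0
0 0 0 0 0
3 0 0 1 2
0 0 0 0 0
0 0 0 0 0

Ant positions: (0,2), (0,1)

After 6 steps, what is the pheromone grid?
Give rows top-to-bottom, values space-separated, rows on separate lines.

After step 1: ants at (0,3),(0,2)
  0 0 1 1 0
  0 0 0 0 0
  2 0 0 0 1
  0 0 0 0 0
  0 0 0 0 0
After step 2: ants at (0,2),(0,3)
  0 0 2 2 0
  0 0 0 0 0
  1 0 0 0 0
  0 0 0 0 0
  0 0 0 0 0
After step 3: ants at (0,3),(0,2)
  0 0 3 3 0
  0 0 0 0 0
  0 0 0 0 0
  0 0 0 0 0
  0 0 0 0 0
After step 4: ants at (0,2),(0,3)
  0 0 4 4 0
  0 0 0 0 0
  0 0 0 0 0
  0 0 0 0 0
  0 0 0 0 0
After step 5: ants at (0,3),(0,2)
  0 0 5 5 0
  0 0 0 0 0
  0 0 0 0 0
  0 0 0 0 0
  0 0 0 0 0
After step 6: ants at (0,2),(0,3)
  0 0 6 6 0
  0 0 0 0 0
  0 0 0 0 0
  0 0 0 0 0
  0 0 0 0 0

0 0 6 6 0
0 0 0 0 0
0 0 0 0 0
0 0 0 0 0
0 0 0 0 0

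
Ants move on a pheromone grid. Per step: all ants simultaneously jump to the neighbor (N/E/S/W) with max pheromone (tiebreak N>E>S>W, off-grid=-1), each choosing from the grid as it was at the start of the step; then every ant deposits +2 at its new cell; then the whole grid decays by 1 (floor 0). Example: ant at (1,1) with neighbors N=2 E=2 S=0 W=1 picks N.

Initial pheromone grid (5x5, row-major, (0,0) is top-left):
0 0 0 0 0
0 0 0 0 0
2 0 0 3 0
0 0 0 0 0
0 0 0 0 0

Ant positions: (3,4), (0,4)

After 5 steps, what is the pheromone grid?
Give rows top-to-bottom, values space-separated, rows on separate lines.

After step 1: ants at (2,4),(1,4)
  0 0 0 0 0
  0 0 0 0 1
  1 0 0 2 1
  0 0 0 0 0
  0 0 0 0 0
After step 2: ants at (2,3),(2,4)
  0 0 0 0 0
  0 0 0 0 0
  0 0 0 3 2
  0 0 0 0 0
  0 0 0 0 0
After step 3: ants at (2,4),(2,3)
  0 0 0 0 0
  0 0 0 0 0
  0 0 0 4 3
  0 0 0 0 0
  0 0 0 0 0
After step 4: ants at (2,3),(2,4)
  0 0 0 0 0
  0 0 0 0 0
  0 0 0 5 4
  0 0 0 0 0
  0 0 0 0 0
After step 5: ants at (2,4),(2,3)
  0 0 0 0 0
  0 0 0 0 0
  0 0 0 6 5
  0 0 0 0 0
  0 0 0 0 0

0 0 0 0 0
0 0 0 0 0
0 0 0 6 5
0 0 0 0 0
0 0 0 0 0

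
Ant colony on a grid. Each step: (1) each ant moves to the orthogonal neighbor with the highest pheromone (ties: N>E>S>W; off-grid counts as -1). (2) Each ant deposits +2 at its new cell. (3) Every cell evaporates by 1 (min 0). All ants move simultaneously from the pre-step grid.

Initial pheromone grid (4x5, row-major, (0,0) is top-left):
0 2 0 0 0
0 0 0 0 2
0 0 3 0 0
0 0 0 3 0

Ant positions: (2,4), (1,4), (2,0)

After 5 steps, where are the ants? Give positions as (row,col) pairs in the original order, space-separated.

Step 1: ant0:(2,4)->N->(1,4) | ant1:(1,4)->N->(0,4) | ant2:(2,0)->N->(1,0)
  grid max=3 at (1,4)
Step 2: ant0:(1,4)->N->(0,4) | ant1:(0,4)->S->(1,4) | ant2:(1,0)->N->(0,0)
  grid max=4 at (1,4)
Step 3: ant0:(0,4)->S->(1,4) | ant1:(1,4)->N->(0,4) | ant2:(0,0)->E->(0,1)
  grid max=5 at (1,4)
Step 4: ant0:(1,4)->N->(0,4) | ant1:(0,4)->S->(1,4) | ant2:(0,1)->E->(0,2)
  grid max=6 at (1,4)
Step 5: ant0:(0,4)->S->(1,4) | ant1:(1,4)->N->(0,4) | ant2:(0,2)->E->(0,3)
  grid max=7 at (1,4)

(1,4) (0,4) (0,3)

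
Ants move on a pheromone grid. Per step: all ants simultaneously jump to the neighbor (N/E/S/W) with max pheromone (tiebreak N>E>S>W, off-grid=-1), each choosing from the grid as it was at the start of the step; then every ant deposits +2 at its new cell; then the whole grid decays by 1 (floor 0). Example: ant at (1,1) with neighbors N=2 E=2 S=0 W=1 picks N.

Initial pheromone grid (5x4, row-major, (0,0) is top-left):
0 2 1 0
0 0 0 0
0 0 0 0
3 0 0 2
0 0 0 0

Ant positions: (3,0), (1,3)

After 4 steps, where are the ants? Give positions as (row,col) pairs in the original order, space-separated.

Step 1: ant0:(3,0)->N->(2,0) | ant1:(1,3)->N->(0,3)
  grid max=2 at (3,0)
Step 2: ant0:(2,0)->S->(3,0) | ant1:(0,3)->S->(1,3)
  grid max=3 at (3,0)
Step 3: ant0:(3,0)->N->(2,0) | ant1:(1,3)->N->(0,3)
  grid max=2 at (3,0)
Step 4: ant0:(2,0)->S->(3,0) | ant1:(0,3)->S->(1,3)
  grid max=3 at (3,0)

(3,0) (1,3)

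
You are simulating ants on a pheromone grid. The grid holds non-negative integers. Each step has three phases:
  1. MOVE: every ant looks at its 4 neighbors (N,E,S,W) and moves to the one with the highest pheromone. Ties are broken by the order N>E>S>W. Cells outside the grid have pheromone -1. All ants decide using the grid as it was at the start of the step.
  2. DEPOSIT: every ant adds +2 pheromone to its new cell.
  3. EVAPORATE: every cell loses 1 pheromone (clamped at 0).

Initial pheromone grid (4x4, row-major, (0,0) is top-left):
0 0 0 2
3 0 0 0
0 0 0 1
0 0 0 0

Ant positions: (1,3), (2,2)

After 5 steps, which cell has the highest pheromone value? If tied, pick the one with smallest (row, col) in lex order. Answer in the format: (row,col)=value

Step 1: ant0:(1,3)->N->(0,3) | ant1:(2,2)->E->(2,3)
  grid max=3 at (0,3)
Step 2: ant0:(0,3)->S->(1,3) | ant1:(2,3)->N->(1,3)
  grid max=3 at (1,3)
Step 3: ant0:(1,3)->N->(0,3) | ant1:(1,3)->N->(0,3)
  grid max=5 at (0,3)
Step 4: ant0:(0,3)->S->(1,3) | ant1:(0,3)->S->(1,3)
  grid max=5 at (1,3)
Step 5: ant0:(1,3)->N->(0,3) | ant1:(1,3)->N->(0,3)
  grid max=7 at (0,3)
Final grid:
  0 0 0 7
  0 0 0 4
  0 0 0 0
  0 0 0 0
Max pheromone 7 at (0,3)

Answer: (0,3)=7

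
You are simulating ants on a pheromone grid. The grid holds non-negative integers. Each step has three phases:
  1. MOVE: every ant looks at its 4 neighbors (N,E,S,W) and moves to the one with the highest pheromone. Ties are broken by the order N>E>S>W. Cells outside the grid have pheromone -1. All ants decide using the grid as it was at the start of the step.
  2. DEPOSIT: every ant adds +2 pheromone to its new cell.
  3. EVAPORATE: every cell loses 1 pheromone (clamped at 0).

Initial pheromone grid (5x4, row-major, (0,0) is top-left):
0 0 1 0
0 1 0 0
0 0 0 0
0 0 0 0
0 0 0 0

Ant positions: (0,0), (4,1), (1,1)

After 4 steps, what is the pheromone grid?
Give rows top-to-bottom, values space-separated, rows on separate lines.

After step 1: ants at (0,1),(3,1),(0,1)
  0 3 0 0
  0 0 0 0
  0 0 0 0
  0 1 0 0
  0 0 0 0
After step 2: ants at (0,2),(2,1),(0,2)
  0 2 3 0
  0 0 0 0
  0 1 0 0
  0 0 0 0
  0 0 0 0
After step 3: ants at (0,1),(1,1),(0,1)
  0 5 2 0
  0 1 0 0
  0 0 0 0
  0 0 0 0
  0 0 0 0
After step 4: ants at (0,2),(0,1),(0,2)
  0 6 5 0
  0 0 0 0
  0 0 0 0
  0 0 0 0
  0 0 0 0

0 6 5 0
0 0 0 0
0 0 0 0
0 0 0 0
0 0 0 0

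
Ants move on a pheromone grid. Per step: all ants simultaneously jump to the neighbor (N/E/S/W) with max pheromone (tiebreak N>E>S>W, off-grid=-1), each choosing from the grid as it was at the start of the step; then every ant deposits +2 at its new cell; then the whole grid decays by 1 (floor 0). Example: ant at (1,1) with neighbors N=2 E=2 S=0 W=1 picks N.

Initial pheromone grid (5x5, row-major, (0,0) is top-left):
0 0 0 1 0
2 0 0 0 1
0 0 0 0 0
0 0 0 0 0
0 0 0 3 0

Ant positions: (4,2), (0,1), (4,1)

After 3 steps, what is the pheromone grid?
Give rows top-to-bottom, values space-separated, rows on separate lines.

After step 1: ants at (4,3),(0,2),(3,1)
  0 0 1 0 0
  1 0 0 0 0
  0 0 0 0 0
  0 1 0 0 0
  0 0 0 4 0
After step 2: ants at (3,3),(0,3),(2,1)
  0 0 0 1 0
  0 0 0 0 0
  0 1 0 0 0
  0 0 0 1 0
  0 0 0 3 0
After step 3: ants at (4,3),(0,4),(1,1)
  0 0 0 0 1
  0 1 0 0 0
  0 0 0 0 0
  0 0 0 0 0
  0 0 0 4 0

0 0 0 0 1
0 1 0 0 0
0 0 0 0 0
0 0 0 0 0
0 0 0 4 0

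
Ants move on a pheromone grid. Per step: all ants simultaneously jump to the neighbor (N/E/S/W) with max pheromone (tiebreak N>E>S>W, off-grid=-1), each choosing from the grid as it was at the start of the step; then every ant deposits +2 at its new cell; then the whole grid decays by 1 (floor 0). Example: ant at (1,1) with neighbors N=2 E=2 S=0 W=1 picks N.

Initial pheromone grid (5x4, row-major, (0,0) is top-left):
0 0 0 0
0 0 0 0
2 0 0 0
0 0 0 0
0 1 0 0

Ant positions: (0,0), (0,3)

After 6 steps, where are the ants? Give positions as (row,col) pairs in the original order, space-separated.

Step 1: ant0:(0,0)->E->(0,1) | ant1:(0,3)->S->(1,3)
  grid max=1 at (0,1)
Step 2: ant0:(0,1)->E->(0,2) | ant1:(1,3)->N->(0,3)
  grid max=1 at (0,2)
Step 3: ant0:(0,2)->E->(0,3) | ant1:(0,3)->W->(0,2)
  grid max=2 at (0,2)
Step 4: ant0:(0,3)->W->(0,2) | ant1:(0,2)->E->(0,3)
  grid max=3 at (0,2)
Step 5: ant0:(0,2)->E->(0,3) | ant1:(0,3)->W->(0,2)
  grid max=4 at (0,2)
Step 6: ant0:(0,3)->W->(0,2) | ant1:(0,2)->E->(0,3)
  grid max=5 at (0,2)

(0,2) (0,3)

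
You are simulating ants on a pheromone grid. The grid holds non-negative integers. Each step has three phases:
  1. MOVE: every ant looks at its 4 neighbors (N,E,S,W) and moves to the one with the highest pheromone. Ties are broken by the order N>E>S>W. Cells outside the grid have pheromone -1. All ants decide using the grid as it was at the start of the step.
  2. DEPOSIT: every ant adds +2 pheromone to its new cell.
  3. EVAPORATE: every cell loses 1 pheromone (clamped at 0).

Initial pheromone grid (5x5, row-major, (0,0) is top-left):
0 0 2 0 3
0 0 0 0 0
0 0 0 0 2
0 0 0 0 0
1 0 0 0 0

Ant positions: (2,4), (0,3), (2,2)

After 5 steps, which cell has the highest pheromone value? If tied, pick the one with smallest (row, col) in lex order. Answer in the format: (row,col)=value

Step 1: ant0:(2,4)->N->(1,4) | ant1:(0,3)->E->(0,4) | ant2:(2,2)->N->(1,2)
  grid max=4 at (0,4)
Step 2: ant0:(1,4)->N->(0,4) | ant1:(0,4)->S->(1,4) | ant2:(1,2)->N->(0,2)
  grid max=5 at (0,4)
Step 3: ant0:(0,4)->S->(1,4) | ant1:(1,4)->N->(0,4) | ant2:(0,2)->E->(0,3)
  grid max=6 at (0,4)
Step 4: ant0:(1,4)->N->(0,4) | ant1:(0,4)->S->(1,4) | ant2:(0,3)->E->(0,4)
  grid max=9 at (0,4)
Step 5: ant0:(0,4)->S->(1,4) | ant1:(1,4)->N->(0,4) | ant2:(0,4)->S->(1,4)
  grid max=10 at (0,4)
Final grid:
  0 0 0 0 10
  0 0 0 0 7
  0 0 0 0 0
  0 0 0 0 0
  0 0 0 0 0
Max pheromone 10 at (0,4)

Answer: (0,4)=10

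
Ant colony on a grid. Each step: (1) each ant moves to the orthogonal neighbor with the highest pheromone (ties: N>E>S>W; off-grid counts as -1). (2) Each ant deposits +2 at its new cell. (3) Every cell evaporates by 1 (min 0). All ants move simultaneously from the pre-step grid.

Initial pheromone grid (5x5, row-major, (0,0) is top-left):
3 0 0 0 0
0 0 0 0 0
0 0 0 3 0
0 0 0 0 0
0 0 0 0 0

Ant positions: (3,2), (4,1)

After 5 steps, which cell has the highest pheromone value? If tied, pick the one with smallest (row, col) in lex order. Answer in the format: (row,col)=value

Answer: (2,3)=2

Derivation:
Step 1: ant0:(3,2)->N->(2,2) | ant1:(4,1)->N->(3,1)
  grid max=2 at (0,0)
Step 2: ant0:(2,2)->E->(2,3) | ant1:(3,1)->N->(2,1)
  grid max=3 at (2,3)
Step 3: ant0:(2,3)->N->(1,3) | ant1:(2,1)->N->(1,1)
  grid max=2 at (2,3)
Step 4: ant0:(1,3)->S->(2,3) | ant1:(1,1)->N->(0,1)
  grid max=3 at (2,3)
Step 5: ant0:(2,3)->N->(1,3) | ant1:(0,1)->E->(0,2)
  grid max=2 at (2,3)
Final grid:
  0 0 1 0 0
  0 0 0 1 0
  0 0 0 2 0
  0 0 0 0 0
  0 0 0 0 0
Max pheromone 2 at (2,3)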